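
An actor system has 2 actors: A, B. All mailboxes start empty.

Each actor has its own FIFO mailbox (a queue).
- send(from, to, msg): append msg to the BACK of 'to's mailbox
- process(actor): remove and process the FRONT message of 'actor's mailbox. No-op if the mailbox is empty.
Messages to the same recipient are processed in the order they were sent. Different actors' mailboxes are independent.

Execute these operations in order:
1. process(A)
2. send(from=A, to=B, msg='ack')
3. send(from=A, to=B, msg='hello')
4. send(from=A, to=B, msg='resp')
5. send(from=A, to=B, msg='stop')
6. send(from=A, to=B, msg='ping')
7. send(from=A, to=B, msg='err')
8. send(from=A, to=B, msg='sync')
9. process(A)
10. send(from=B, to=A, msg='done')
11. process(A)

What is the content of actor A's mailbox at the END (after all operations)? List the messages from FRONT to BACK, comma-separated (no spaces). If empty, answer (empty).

Answer: (empty)

Derivation:
After 1 (process(A)): A:[] B:[]
After 2 (send(from=A, to=B, msg='ack')): A:[] B:[ack]
After 3 (send(from=A, to=B, msg='hello')): A:[] B:[ack,hello]
After 4 (send(from=A, to=B, msg='resp')): A:[] B:[ack,hello,resp]
After 5 (send(from=A, to=B, msg='stop')): A:[] B:[ack,hello,resp,stop]
After 6 (send(from=A, to=B, msg='ping')): A:[] B:[ack,hello,resp,stop,ping]
After 7 (send(from=A, to=B, msg='err')): A:[] B:[ack,hello,resp,stop,ping,err]
After 8 (send(from=A, to=B, msg='sync')): A:[] B:[ack,hello,resp,stop,ping,err,sync]
After 9 (process(A)): A:[] B:[ack,hello,resp,stop,ping,err,sync]
After 10 (send(from=B, to=A, msg='done')): A:[done] B:[ack,hello,resp,stop,ping,err,sync]
After 11 (process(A)): A:[] B:[ack,hello,resp,stop,ping,err,sync]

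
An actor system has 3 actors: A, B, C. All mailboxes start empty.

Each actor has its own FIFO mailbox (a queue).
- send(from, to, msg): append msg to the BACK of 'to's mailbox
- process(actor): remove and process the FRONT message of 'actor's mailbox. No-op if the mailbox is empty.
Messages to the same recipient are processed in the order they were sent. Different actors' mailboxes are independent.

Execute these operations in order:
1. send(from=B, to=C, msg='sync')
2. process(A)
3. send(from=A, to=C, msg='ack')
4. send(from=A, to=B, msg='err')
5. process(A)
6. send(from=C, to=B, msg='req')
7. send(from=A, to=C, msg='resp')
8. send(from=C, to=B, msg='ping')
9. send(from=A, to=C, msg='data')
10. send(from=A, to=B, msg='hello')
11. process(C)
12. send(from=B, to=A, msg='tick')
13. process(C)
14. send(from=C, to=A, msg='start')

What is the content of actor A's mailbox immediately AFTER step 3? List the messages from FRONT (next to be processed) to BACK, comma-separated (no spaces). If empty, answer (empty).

After 1 (send(from=B, to=C, msg='sync')): A:[] B:[] C:[sync]
After 2 (process(A)): A:[] B:[] C:[sync]
After 3 (send(from=A, to=C, msg='ack')): A:[] B:[] C:[sync,ack]

(empty)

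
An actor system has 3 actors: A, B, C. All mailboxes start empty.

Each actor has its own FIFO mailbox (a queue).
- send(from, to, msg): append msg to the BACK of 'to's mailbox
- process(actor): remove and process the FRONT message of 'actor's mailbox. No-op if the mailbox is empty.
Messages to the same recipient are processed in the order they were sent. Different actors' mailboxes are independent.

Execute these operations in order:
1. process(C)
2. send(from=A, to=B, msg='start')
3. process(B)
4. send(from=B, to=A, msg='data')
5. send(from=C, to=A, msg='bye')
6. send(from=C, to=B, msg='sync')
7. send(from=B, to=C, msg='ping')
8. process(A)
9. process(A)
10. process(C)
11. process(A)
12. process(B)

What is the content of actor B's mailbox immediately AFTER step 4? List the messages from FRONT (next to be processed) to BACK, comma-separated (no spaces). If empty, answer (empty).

After 1 (process(C)): A:[] B:[] C:[]
After 2 (send(from=A, to=B, msg='start')): A:[] B:[start] C:[]
After 3 (process(B)): A:[] B:[] C:[]
After 4 (send(from=B, to=A, msg='data')): A:[data] B:[] C:[]

(empty)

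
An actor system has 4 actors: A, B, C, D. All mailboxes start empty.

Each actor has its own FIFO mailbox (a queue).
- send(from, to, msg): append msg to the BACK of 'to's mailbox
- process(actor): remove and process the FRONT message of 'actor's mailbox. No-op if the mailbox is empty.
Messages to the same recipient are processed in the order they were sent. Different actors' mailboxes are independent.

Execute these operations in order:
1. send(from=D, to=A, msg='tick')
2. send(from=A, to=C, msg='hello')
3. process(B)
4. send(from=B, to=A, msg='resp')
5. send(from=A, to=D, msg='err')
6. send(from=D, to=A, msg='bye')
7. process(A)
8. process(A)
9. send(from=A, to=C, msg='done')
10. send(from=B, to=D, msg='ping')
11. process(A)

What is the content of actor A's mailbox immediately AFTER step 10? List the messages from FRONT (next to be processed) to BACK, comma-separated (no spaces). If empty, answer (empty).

After 1 (send(from=D, to=A, msg='tick')): A:[tick] B:[] C:[] D:[]
After 2 (send(from=A, to=C, msg='hello')): A:[tick] B:[] C:[hello] D:[]
After 3 (process(B)): A:[tick] B:[] C:[hello] D:[]
After 4 (send(from=B, to=A, msg='resp')): A:[tick,resp] B:[] C:[hello] D:[]
After 5 (send(from=A, to=D, msg='err')): A:[tick,resp] B:[] C:[hello] D:[err]
After 6 (send(from=D, to=A, msg='bye')): A:[tick,resp,bye] B:[] C:[hello] D:[err]
After 7 (process(A)): A:[resp,bye] B:[] C:[hello] D:[err]
After 8 (process(A)): A:[bye] B:[] C:[hello] D:[err]
After 9 (send(from=A, to=C, msg='done')): A:[bye] B:[] C:[hello,done] D:[err]
After 10 (send(from=B, to=D, msg='ping')): A:[bye] B:[] C:[hello,done] D:[err,ping]

bye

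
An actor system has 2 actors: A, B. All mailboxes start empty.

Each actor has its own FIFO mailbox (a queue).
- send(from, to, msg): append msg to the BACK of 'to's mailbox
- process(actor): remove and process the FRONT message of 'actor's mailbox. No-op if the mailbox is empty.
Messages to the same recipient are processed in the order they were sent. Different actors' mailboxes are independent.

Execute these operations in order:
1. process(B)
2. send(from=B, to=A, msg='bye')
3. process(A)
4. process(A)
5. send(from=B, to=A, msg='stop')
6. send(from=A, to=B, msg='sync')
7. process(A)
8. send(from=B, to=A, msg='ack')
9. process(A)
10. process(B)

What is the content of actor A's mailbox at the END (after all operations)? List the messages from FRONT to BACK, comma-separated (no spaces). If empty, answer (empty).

Answer: (empty)

Derivation:
After 1 (process(B)): A:[] B:[]
After 2 (send(from=B, to=A, msg='bye')): A:[bye] B:[]
After 3 (process(A)): A:[] B:[]
After 4 (process(A)): A:[] B:[]
After 5 (send(from=B, to=A, msg='stop')): A:[stop] B:[]
After 6 (send(from=A, to=B, msg='sync')): A:[stop] B:[sync]
After 7 (process(A)): A:[] B:[sync]
After 8 (send(from=B, to=A, msg='ack')): A:[ack] B:[sync]
After 9 (process(A)): A:[] B:[sync]
After 10 (process(B)): A:[] B:[]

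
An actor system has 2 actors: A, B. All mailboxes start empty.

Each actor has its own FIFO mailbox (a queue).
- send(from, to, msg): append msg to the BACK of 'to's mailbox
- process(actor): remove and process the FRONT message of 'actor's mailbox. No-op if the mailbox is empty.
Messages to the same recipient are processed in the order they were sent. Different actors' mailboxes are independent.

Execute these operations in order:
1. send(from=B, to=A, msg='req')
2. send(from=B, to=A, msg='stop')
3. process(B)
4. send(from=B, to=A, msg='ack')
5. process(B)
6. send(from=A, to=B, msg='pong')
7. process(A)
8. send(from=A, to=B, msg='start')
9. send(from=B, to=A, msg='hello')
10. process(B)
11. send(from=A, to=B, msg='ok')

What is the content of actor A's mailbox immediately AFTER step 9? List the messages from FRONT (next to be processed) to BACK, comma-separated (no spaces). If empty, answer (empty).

After 1 (send(from=B, to=A, msg='req')): A:[req] B:[]
After 2 (send(from=B, to=A, msg='stop')): A:[req,stop] B:[]
After 3 (process(B)): A:[req,stop] B:[]
After 4 (send(from=B, to=A, msg='ack')): A:[req,stop,ack] B:[]
After 5 (process(B)): A:[req,stop,ack] B:[]
After 6 (send(from=A, to=B, msg='pong')): A:[req,stop,ack] B:[pong]
After 7 (process(A)): A:[stop,ack] B:[pong]
After 8 (send(from=A, to=B, msg='start')): A:[stop,ack] B:[pong,start]
After 9 (send(from=B, to=A, msg='hello')): A:[stop,ack,hello] B:[pong,start]

stop,ack,hello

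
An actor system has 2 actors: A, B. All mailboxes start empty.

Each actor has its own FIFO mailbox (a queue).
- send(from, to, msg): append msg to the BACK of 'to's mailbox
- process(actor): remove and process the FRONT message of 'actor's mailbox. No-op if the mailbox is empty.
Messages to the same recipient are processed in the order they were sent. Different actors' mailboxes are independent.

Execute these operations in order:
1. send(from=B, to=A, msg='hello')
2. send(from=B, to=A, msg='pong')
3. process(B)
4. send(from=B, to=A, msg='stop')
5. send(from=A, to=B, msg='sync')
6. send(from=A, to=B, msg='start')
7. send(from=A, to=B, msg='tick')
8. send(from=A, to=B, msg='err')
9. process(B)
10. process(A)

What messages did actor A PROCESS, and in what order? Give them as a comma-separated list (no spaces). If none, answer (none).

After 1 (send(from=B, to=A, msg='hello')): A:[hello] B:[]
After 2 (send(from=B, to=A, msg='pong')): A:[hello,pong] B:[]
After 3 (process(B)): A:[hello,pong] B:[]
After 4 (send(from=B, to=A, msg='stop')): A:[hello,pong,stop] B:[]
After 5 (send(from=A, to=B, msg='sync')): A:[hello,pong,stop] B:[sync]
After 6 (send(from=A, to=B, msg='start')): A:[hello,pong,stop] B:[sync,start]
After 7 (send(from=A, to=B, msg='tick')): A:[hello,pong,stop] B:[sync,start,tick]
After 8 (send(from=A, to=B, msg='err')): A:[hello,pong,stop] B:[sync,start,tick,err]
After 9 (process(B)): A:[hello,pong,stop] B:[start,tick,err]
After 10 (process(A)): A:[pong,stop] B:[start,tick,err]

Answer: hello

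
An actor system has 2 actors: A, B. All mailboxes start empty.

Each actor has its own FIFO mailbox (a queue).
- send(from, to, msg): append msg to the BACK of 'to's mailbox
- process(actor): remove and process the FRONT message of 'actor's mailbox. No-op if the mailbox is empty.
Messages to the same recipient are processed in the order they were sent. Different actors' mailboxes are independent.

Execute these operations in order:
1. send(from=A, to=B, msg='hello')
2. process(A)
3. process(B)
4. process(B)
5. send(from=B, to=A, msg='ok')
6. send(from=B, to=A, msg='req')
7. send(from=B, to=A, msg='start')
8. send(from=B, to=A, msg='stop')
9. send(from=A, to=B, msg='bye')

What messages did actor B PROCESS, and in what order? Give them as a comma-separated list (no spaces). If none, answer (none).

Answer: hello

Derivation:
After 1 (send(from=A, to=B, msg='hello')): A:[] B:[hello]
After 2 (process(A)): A:[] B:[hello]
After 3 (process(B)): A:[] B:[]
After 4 (process(B)): A:[] B:[]
After 5 (send(from=B, to=A, msg='ok')): A:[ok] B:[]
After 6 (send(from=B, to=A, msg='req')): A:[ok,req] B:[]
After 7 (send(from=B, to=A, msg='start')): A:[ok,req,start] B:[]
After 8 (send(from=B, to=A, msg='stop')): A:[ok,req,start,stop] B:[]
After 9 (send(from=A, to=B, msg='bye')): A:[ok,req,start,stop] B:[bye]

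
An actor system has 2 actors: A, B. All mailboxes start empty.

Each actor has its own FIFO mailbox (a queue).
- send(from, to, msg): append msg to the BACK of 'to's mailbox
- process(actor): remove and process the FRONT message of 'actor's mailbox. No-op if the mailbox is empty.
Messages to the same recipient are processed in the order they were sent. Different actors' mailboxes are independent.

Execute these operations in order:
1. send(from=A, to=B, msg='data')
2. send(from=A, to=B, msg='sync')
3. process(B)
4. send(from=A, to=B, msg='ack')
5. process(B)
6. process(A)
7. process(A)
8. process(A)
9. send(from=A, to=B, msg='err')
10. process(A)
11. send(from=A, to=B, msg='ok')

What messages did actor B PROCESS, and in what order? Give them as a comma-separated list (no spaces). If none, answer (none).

After 1 (send(from=A, to=B, msg='data')): A:[] B:[data]
After 2 (send(from=A, to=B, msg='sync')): A:[] B:[data,sync]
After 3 (process(B)): A:[] B:[sync]
After 4 (send(from=A, to=B, msg='ack')): A:[] B:[sync,ack]
After 5 (process(B)): A:[] B:[ack]
After 6 (process(A)): A:[] B:[ack]
After 7 (process(A)): A:[] B:[ack]
After 8 (process(A)): A:[] B:[ack]
After 9 (send(from=A, to=B, msg='err')): A:[] B:[ack,err]
After 10 (process(A)): A:[] B:[ack,err]
After 11 (send(from=A, to=B, msg='ok')): A:[] B:[ack,err,ok]

Answer: data,sync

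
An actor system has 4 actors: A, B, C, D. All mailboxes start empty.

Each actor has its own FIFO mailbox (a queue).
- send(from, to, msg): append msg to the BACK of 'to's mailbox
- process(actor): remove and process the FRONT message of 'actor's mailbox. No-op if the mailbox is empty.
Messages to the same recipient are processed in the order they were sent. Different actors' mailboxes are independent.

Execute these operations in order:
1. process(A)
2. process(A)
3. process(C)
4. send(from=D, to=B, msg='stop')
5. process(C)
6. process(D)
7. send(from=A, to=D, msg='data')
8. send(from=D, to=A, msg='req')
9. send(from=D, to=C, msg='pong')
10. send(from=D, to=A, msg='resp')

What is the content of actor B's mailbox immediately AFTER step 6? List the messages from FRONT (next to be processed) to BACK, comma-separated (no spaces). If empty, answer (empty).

After 1 (process(A)): A:[] B:[] C:[] D:[]
After 2 (process(A)): A:[] B:[] C:[] D:[]
After 3 (process(C)): A:[] B:[] C:[] D:[]
After 4 (send(from=D, to=B, msg='stop')): A:[] B:[stop] C:[] D:[]
After 5 (process(C)): A:[] B:[stop] C:[] D:[]
After 6 (process(D)): A:[] B:[stop] C:[] D:[]

stop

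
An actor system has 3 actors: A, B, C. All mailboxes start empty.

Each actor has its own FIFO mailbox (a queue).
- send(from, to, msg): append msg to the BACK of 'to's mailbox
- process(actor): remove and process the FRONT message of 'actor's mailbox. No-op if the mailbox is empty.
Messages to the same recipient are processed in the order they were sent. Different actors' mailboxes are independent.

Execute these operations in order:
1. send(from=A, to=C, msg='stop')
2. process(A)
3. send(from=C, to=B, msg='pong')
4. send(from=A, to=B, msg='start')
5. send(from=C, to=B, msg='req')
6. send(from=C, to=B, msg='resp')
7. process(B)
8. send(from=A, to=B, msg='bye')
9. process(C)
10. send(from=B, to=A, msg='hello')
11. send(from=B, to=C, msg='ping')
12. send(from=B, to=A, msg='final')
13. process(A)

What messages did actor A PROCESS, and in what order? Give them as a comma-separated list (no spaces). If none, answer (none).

Answer: hello

Derivation:
After 1 (send(from=A, to=C, msg='stop')): A:[] B:[] C:[stop]
After 2 (process(A)): A:[] B:[] C:[stop]
After 3 (send(from=C, to=B, msg='pong')): A:[] B:[pong] C:[stop]
After 4 (send(from=A, to=B, msg='start')): A:[] B:[pong,start] C:[stop]
After 5 (send(from=C, to=B, msg='req')): A:[] B:[pong,start,req] C:[stop]
After 6 (send(from=C, to=B, msg='resp')): A:[] B:[pong,start,req,resp] C:[stop]
After 7 (process(B)): A:[] B:[start,req,resp] C:[stop]
After 8 (send(from=A, to=B, msg='bye')): A:[] B:[start,req,resp,bye] C:[stop]
After 9 (process(C)): A:[] B:[start,req,resp,bye] C:[]
After 10 (send(from=B, to=A, msg='hello')): A:[hello] B:[start,req,resp,bye] C:[]
After 11 (send(from=B, to=C, msg='ping')): A:[hello] B:[start,req,resp,bye] C:[ping]
After 12 (send(from=B, to=A, msg='final')): A:[hello,final] B:[start,req,resp,bye] C:[ping]
After 13 (process(A)): A:[final] B:[start,req,resp,bye] C:[ping]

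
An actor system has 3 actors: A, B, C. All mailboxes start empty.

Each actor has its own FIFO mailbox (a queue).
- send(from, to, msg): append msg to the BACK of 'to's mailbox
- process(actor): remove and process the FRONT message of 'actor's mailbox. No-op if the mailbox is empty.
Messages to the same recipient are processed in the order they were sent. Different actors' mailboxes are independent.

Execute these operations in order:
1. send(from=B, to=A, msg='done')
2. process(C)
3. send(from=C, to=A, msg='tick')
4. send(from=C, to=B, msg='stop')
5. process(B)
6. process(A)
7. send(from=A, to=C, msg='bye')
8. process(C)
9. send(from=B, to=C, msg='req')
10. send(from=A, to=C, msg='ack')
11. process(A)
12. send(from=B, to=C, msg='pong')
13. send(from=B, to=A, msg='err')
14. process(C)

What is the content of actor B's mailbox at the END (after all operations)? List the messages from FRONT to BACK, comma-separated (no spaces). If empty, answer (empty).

After 1 (send(from=B, to=A, msg='done')): A:[done] B:[] C:[]
After 2 (process(C)): A:[done] B:[] C:[]
After 3 (send(from=C, to=A, msg='tick')): A:[done,tick] B:[] C:[]
After 4 (send(from=C, to=B, msg='stop')): A:[done,tick] B:[stop] C:[]
After 5 (process(B)): A:[done,tick] B:[] C:[]
After 6 (process(A)): A:[tick] B:[] C:[]
After 7 (send(from=A, to=C, msg='bye')): A:[tick] B:[] C:[bye]
After 8 (process(C)): A:[tick] B:[] C:[]
After 9 (send(from=B, to=C, msg='req')): A:[tick] B:[] C:[req]
After 10 (send(from=A, to=C, msg='ack')): A:[tick] B:[] C:[req,ack]
After 11 (process(A)): A:[] B:[] C:[req,ack]
After 12 (send(from=B, to=C, msg='pong')): A:[] B:[] C:[req,ack,pong]
After 13 (send(from=B, to=A, msg='err')): A:[err] B:[] C:[req,ack,pong]
After 14 (process(C)): A:[err] B:[] C:[ack,pong]

Answer: (empty)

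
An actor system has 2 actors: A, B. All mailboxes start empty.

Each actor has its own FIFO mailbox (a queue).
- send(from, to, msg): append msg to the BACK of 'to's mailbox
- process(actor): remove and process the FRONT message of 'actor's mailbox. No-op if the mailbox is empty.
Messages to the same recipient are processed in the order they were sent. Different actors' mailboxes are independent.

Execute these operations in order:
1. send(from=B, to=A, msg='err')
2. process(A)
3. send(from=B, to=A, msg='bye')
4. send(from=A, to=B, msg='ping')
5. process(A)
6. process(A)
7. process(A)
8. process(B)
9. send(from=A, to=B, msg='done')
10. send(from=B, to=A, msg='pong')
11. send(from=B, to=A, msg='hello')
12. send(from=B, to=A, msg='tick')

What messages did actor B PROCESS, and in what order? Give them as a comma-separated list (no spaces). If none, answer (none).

Answer: ping

Derivation:
After 1 (send(from=B, to=A, msg='err')): A:[err] B:[]
After 2 (process(A)): A:[] B:[]
After 3 (send(from=B, to=A, msg='bye')): A:[bye] B:[]
After 4 (send(from=A, to=B, msg='ping')): A:[bye] B:[ping]
After 5 (process(A)): A:[] B:[ping]
After 6 (process(A)): A:[] B:[ping]
After 7 (process(A)): A:[] B:[ping]
After 8 (process(B)): A:[] B:[]
After 9 (send(from=A, to=B, msg='done')): A:[] B:[done]
After 10 (send(from=B, to=A, msg='pong')): A:[pong] B:[done]
After 11 (send(from=B, to=A, msg='hello')): A:[pong,hello] B:[done]
After 12 (send(from=B, to=A, msg='tick')): A:[pong,hello,tick] B:[done]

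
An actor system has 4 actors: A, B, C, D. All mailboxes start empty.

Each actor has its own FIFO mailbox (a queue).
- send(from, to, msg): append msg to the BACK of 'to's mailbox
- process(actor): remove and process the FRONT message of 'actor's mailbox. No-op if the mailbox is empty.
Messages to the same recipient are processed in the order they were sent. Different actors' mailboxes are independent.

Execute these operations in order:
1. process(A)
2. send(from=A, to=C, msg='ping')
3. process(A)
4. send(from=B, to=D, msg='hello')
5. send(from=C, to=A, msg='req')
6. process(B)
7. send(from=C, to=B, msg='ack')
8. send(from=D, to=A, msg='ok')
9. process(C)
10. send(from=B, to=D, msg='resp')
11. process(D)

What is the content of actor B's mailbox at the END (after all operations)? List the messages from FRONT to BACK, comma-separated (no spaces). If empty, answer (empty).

After 1 (process(A)): A:[] B:[] C:[] D:[]
After 2 (send(from=A, to=C, msg='ping')): A:[] B:[] C:[ping] D:[]
After 3 (process(A)): A:[] B:[] C:[ping] D:[]
After 4 (send(from=B, to=D, msg='hello')): A:[] B:[] C:[ping] D:[hello]
After 5 (send(from=C, to=A, msg='req')): A:[req] B:[] C:[ping] D:[hello]
After 6 (process(B)): A:[req] B:[] C:[ping] D:[hello]
After 7 (send(from=C, to=B, msg='ack')): A:[req] B:[ack] C:[ping] D:[hello]
After 8 (send(from=D, to=A, msg='ok')): A:[req,ok] B:[ack] C:[ping] D:[hello]
After 9 (process(C)): A:[req,ok] B:[ack] C:[] D:[hello]
After 10 (send(from=B, to=D, msg='resp')): A:[req,ok] B:[ack] C:[] D:[hello,resp]
After 11 (process(D)): A:[req,ok] B:[ack] C:[] D:[resp]

Answer: ack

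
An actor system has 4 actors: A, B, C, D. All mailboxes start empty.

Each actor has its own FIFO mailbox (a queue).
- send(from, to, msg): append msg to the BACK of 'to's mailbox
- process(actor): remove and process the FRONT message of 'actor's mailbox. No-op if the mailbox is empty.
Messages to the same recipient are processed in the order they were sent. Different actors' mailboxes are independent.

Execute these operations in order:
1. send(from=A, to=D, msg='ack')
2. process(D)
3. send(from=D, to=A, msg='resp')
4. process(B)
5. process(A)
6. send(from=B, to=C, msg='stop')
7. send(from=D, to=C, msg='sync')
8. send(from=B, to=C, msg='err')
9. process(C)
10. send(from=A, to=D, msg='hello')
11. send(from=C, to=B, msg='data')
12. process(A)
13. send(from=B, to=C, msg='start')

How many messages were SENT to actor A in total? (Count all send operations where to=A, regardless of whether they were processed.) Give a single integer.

After 1 (send(from=A, to=D, msg='ack')): A:[] B:[] C:[] D:[ack]
After 2 (process(D)): A:[] B:[] C:[] D:[]
After 3 (send(from=D, to=A, msg='resp')): A:[resp] B:[] C:[] D:[]
After 4 (process(B)): A:[resp] B:[] C:[] D:[]
After 5 (process(A)): A:[] B:[] C:[] D:[]
After 6 (send(from=B, to=C, msg='stop')): A:[] B:[] C:[stop] D:[]
After 7 (send(from=D, to=C, msg='sync')): A:[] B:[] C:[stop,sync] D:[]
After 8 (send(from=B, to=C, msg='err')): A:[] B:[] C:[stop,sync,err] D:[]
After 9 (process(C)): A:[] B:[] C:[sync,err] D:[]
After 10 (send(from=A, to=D, msg='hello')): A:[] B:[] C:[sync,err] D:[hello]
After 11 (send(from=C, to=B, msg='data')): A:[] B:[data] C:[sync,err] D:[hello]
After 12 (process(A)): A:[] B:[data] C:[sync,err] D:[hello]
After 13 (send(from=B, to=C, msg='start')): A:[] B:[data] C:[sync,err,start] D:[hello]

Answer: 1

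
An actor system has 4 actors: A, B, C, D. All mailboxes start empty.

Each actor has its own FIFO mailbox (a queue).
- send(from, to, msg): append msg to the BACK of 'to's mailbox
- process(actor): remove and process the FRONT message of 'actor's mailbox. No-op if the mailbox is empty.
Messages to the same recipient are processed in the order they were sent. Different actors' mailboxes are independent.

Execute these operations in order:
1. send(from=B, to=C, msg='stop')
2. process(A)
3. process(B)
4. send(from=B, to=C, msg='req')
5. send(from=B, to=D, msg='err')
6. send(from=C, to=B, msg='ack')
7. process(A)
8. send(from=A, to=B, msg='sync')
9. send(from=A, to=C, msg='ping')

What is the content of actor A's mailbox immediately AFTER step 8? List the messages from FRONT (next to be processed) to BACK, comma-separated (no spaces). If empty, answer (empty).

After 1 (send(from=B, to=C, msg='stop')): A:[] B:[] C:[stop] D:[]
After 2 (process(A)): A:[] B:[] C:[stop] D:[]
After 3 (process(B)): A:[] B:[] C:[stop] D:[]
After 4 (send(from=B, to=C, msg='req')): A:[] B:[] C:[stop,req] D:[]
After 5 (send(from=B, to=D, msg='err')): A:[] B:[] C:[stop,req] D:[err]
After 6 (send(from=C, to=B, msg='ack')): A:[] B:[ack] C:[stop,req] D:[err]
After 7 (process(A)): A:[] B:[ack] C:[stop,req] D:[err]
After 8 (send(from=A, to=B, msg='sync')): A:[] B:[ack,sync] C:[stop,req] D:[err]

(empty)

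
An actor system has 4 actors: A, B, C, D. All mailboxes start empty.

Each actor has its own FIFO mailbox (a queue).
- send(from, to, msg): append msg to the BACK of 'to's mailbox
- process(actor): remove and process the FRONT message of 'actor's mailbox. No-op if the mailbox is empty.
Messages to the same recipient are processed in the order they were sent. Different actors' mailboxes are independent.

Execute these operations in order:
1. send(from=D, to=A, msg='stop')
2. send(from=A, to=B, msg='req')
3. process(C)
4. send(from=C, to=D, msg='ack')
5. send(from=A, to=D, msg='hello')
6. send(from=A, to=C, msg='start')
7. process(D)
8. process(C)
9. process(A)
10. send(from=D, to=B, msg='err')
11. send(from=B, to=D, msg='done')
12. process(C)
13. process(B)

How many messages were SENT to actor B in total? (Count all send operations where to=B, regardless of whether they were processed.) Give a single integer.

After 1 (send(from=D, to=A, msg='stop')): A:[stop] B:[] C:[] D:[]
After 2 (send(from=A, to=B, msg='req')): A:[stop] B:[req] C:[] D:[]
After 3 (process(C)): A:[stop] B:[req] C:[] D:[]
After 4 (send(from=C, to=D, msg='ack')): A:[stop] B:[req] C:[] D:[ack]
After 5 (send(from=A, to=D, msg='hello')): A:[stop] B:[req] C:[] D:[ack,hello]
After 6 (send(from=A, to=C, msg='start')): A:[stop] B:[req] C:[start] D:[ack,hello]
After 7 (process(D)): A:[stop] B:[req] C:[start] D:[hello]
After 8 (process(C)): A:[stop] B:[req] C:[] D:[hello]
After 9 (process(A)): A:[] B:[req] C:[] D:[hello]
After 10 (send(from=D, to=B, msg='err')): A:[] B:[req,err] C:[] D:[hello]
After 11 (send(from=B, to=D, msg='done')): A:[] B:[req,err] C:[] D:[hello,done]
After 12 (process(C)): A:[] B:[req,err] C:[] D:[hello,done]
After 13 (process(B)): A:[] B:[err] C:[] D:[hello,done]

Answer: 2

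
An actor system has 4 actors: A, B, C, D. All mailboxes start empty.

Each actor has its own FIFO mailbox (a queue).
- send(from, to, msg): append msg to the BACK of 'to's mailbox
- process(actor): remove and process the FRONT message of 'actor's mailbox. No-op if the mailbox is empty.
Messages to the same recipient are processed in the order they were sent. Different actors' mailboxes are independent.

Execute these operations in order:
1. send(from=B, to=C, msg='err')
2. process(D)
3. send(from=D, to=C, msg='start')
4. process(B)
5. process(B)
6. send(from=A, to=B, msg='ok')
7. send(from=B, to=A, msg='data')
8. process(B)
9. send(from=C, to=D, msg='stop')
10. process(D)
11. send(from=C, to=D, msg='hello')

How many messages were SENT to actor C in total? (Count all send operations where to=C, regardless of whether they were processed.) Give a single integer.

After 1 (send(from=B, to=C, msg='err')): A:[] B:[] C:[err] D:[]
After 2 (process(D)): A:[] B:[] C:[err] D:[]
After 3 (send(from=D, to=C, msg='start')): A:[] B:[] C:[err,start] D:[]
After 4 (process(B)): A:[] B:[] C:[err,start] D:[]
After 5 (process(B)): A:[] B:[] C:[err,start] D:[]
After 6 (send(from=A, to=B, msg='ok')): A:[] B:[ok] C:[err,start] D:[]
After 7 (send(from=B, to=A, msg='data')): A:[data] B:[ok] C:[err,start] D:[]
After 8 (process(B)): A:[data] B:[] C:[err,start] D:[]
After 9 (send(from=C, to=D, msg='stop')): A:[data] B:[] C:[err,start] D:[stop]
After 10 (process(D)): A:[data] B:[] C:[err,start] D:[]
After 11 (send(from=C, to=D, msg='hello')): A:[data] B:[] C:[err,start] D:[hello]

Answer: 2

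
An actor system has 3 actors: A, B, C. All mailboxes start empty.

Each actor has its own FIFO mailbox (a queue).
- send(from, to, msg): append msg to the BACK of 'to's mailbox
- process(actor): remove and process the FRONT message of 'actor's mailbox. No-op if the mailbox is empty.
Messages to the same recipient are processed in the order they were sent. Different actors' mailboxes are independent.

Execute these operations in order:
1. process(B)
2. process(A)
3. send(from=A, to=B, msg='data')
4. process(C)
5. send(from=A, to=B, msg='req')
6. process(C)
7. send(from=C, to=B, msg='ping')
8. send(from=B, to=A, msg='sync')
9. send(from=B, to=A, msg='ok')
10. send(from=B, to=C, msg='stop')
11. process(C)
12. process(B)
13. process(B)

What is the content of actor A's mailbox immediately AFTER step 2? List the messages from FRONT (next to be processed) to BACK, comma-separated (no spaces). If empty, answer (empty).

After 1 (process(B)): A:[] B:[] C:[]
After 2 (process(A)): A:[] B:[] C:[]

(empty)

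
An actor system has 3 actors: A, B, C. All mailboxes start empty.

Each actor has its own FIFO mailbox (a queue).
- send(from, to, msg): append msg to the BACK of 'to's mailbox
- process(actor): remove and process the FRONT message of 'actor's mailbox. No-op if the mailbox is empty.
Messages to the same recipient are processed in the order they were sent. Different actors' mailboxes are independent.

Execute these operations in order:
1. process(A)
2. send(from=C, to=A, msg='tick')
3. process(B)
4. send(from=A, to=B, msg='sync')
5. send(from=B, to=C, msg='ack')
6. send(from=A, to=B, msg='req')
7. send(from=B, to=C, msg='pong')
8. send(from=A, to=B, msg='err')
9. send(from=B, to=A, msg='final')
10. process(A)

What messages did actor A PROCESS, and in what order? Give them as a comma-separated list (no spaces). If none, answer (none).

Answer: tick

Derivation:
After 1 (process(A)): A:[] B:[] C:[]
After 2 (send(from=C, to=A, msg='tick')): A:[tick] B:[] C:[]
After 3 (process(B)): A:[tick] B:[] C:[]
After 4 (send(from=A, to=B, msg='sync')): A:[tick] B:[sync] C:[]
After 5 (send(from=B, to=C, msg='ack')): A:[tick] B:[sync] C:[ack]
After 6 (send(from=A, to=B, msg='req')): A:[tick] B:[sync,req] C:[ack]
After 7 (send(from=B, to=C, msg='pong')): A:[tick] B:[sync,req] C:[ack,pong]
After 8 (send(from=A, to=B, msg='err')): A:[tick] B:[sync,req,err] C:[ack,pong]
After 9 (send(from=B, to=A, msg='final')): A:[tick,final] B:[sync,req,err] C:[ack,pong]
After 10 (process(A)): A:[final] B:[sync,req,err] C:[ack,pong]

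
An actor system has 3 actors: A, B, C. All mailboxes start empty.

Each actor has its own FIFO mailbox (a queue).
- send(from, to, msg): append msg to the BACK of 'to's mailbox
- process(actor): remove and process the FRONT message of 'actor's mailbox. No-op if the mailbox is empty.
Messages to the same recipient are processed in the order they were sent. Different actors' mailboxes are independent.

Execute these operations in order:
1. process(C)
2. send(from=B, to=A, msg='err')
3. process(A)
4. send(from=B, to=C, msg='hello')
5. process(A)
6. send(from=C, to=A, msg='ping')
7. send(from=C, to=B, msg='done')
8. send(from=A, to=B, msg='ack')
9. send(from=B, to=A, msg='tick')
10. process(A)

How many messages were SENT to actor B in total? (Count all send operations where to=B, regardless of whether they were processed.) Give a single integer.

After 1 (process(C)): A:[] B:[] C:[]
After 2 (send(from=B, to=A, msg='err')): A:[err] B:[] C:[]
After 3 (process(A)): A:[] B:[] C:[]
After 4 (send(from=B, to=C, msg='hello')): A:[] B:[] C:[hello]
After 5 (process(A)): A:[] B:[] C:[hello]
After 6 (send(from=C, to=A, msg='ping')): A:[ping] B:[] C:[hello]
After 7 (send(from=C, to=B, msg='done')): A:[ping] B:[done] C:[hello]
After 8 (send(from=A, to=B, msg='ack')): A:[ping] B:[done,ack] C:[hello]
After 9 (send(from=B, to=A, msg='tick')): A:[ping,tick] B:[done,ack] C:[hello]
After 10 (process(A)): A:[tick] B:[done,ack] C:[hello]

Answer: 2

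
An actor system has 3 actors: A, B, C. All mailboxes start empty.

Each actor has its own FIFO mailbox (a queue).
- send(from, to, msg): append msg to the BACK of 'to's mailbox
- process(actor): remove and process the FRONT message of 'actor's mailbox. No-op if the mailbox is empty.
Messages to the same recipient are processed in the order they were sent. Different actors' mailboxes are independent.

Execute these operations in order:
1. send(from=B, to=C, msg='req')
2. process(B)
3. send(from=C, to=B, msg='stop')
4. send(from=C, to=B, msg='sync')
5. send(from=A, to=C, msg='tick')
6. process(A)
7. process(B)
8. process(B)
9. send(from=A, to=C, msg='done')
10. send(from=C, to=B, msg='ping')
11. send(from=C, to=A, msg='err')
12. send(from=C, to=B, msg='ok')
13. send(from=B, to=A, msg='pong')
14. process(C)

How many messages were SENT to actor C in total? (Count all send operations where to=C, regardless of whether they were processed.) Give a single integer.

After 1 (send(from=B, to=C, msg='req')): A:[] B:[] C:[req]
After 2 (process(B)): A:[] B:[] C:[req]
After 3 (send(from=C, to=B, msg='stop')): A:[] B:[stop] C:[req]
After 4 (send(from=C, to=B, msg='sync')): A:[] B:[stop,sync] C:[req]
After 5 (send(from=A, to=C, msg='tick')): A:[] B:[stop,sync] C:[req,tick]
After 6 (process(A)): A:[] B:[stop,sync] C:[req,tick]
After 7 (process(B)): A:[] B:[sync] C:[req,tick]
After 8 (process(B)): A:[] B:[] C:[req,tick]
After 9 (send(from=A, to=C, msg='done')): A:[] B:[] C:[req,tick,done]
After 10 (send(from=C, to=B, msg='ping')): A:[] B:[ping] C:[req,tick,done]
After 11 (send(from=C, to=A, msg='err')): A:[err] B:[ping] C:[req,tick,done]
After 12 (send(from=C, to=B, msg='ok')): A:[err] B:[ping,ok] C:[req,tick,done]
After 13 (send(from=B, to=A, msg='pong')): A:[err,pong] B:[ping,ok] C:[req,tick,done]
After 14 (process(C)): A:[err,pong] B:[ping,ok] C:[tick,done]

Answer: 3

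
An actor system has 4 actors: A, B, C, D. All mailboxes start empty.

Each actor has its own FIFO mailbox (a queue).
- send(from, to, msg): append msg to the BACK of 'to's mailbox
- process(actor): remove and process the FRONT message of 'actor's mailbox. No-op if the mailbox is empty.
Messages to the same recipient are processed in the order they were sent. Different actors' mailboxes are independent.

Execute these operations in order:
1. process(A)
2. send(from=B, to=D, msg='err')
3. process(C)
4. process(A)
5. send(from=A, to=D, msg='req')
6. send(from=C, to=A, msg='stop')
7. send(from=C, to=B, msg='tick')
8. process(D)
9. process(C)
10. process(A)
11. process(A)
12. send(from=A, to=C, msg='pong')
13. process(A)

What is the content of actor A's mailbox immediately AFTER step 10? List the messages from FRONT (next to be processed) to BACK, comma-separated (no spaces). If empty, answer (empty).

After 1 (process(A)): A:[] B:[] C:[] D:[]
After 2 (send(from=B, to=D, msg='err')): A:[] B:[] C:[] D:[err]
After 3 (process(C)): A:[] B:[] C:[] D:[err]
After 4 (process(A)): A:[] B:[] C:[] D:[err]
After 5 (send(from=A, to=D, msg='req')): A:[] B:[] C:[] D:[err,req]
After 6 (send(from=C, to=A, msg='stop')): A:[stop] B:[] C:[] D:[err,req]
After 7 (send(from=C, to=B, msg='tick')): A:[stop] B:[tick] C:[] D:[err,req]
After 8 (process(D)): A:[stop] B:[tick] C:[] D:[req]
After 9 (process(C)): A:[stop] B:[tick] C:[] D:[req]
After 10 (process(A)): A:[] B:[tick] C:[] D:[req]

(empty)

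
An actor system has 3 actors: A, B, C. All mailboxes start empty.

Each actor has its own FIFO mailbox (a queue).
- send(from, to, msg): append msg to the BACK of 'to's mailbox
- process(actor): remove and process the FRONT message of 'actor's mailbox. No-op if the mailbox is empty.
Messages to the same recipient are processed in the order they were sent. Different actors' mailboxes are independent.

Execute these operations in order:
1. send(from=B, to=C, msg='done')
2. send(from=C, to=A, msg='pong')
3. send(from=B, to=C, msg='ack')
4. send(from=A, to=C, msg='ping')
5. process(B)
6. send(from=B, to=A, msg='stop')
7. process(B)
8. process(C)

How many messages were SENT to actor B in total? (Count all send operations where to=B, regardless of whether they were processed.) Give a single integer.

After 1 (send(from=B, to=C, msg='done')): A:[] B:[] C:[done]
After 2 (send(from=C, to=A, msg='pong')): A:[pong] B:[] C:[done]
After 3 (send(from=B, to=C, msg='ack')): A:[pong] B:[] C:[done,ack]
After 4 (send(from=A, to=C, msg='ping')): A:[pong] B:[] C:[done,ack,ping]
After 5 (process(B)): A:[pong] B:[] C:[done,ack,ping]
After 6 (send(from=B, to=A, msg='stop')): A:[pong,stop] B:[] C:[done,ack,ping]
After 7 (process(B)): A:[pong,stop] B:[] C:[done,ack,ping]
After 8 (process(C)): A:[pong,stop] B:[] C:[ack,ping]

Answer: 0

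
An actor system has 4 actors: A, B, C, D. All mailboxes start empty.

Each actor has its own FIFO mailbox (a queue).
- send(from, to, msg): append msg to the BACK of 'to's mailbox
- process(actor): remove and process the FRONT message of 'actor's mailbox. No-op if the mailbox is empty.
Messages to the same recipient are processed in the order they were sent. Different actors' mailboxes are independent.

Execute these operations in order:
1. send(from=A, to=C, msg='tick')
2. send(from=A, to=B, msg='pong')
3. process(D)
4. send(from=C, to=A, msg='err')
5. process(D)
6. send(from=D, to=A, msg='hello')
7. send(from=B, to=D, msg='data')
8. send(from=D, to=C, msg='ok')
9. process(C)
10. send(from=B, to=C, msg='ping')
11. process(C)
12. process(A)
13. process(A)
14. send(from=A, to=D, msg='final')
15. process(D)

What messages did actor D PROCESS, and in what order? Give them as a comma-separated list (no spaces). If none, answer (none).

After 1 (send(from=A, to=C, msg='tick')): A:[] B:[] C:[tick] D:[]
After 2 (send(from=A, to=B, msg='pong')): A:[] B:[pong] C:[tick] D:[]
After 3 (process(D)): A:[] B:[pong] C:[tick] D:[]
After 4 (send(from=C, to=A, msg='err')): A:[err] B:[pong] C:[tick] D:[]
After 5 (process(D)): A:[err] B:[pong] C:[tick] D:[]
After 6 (send(from=D, to=A, msg='hello')): A:[err,hello] B:[pong] C:[tick] D:[]
After 7 (send(from=B, to=D, msg='data')): A:[err,hello] B:[pong] C:[tick] D:[data]
After 8 (send(from=D, to=C, msg='ok')): A:[err,hello] B:[pong] C:[tick,ok] D:[data]
After 9 (process(C)): A:[err,hello] B:[pong] C:[ok] D:[data]
After 10 (send(from=B, to=C, msg='ping')): A:[err,hello] B:[pong] C:[ok,ping] D:[data]
After 11 (process(C)): A:[err,hello] B:[pong] C:[ping] D:[data]
After 12 (process(A)): A:[hello] B:[pong] C:[ping] D:[data]
After 13 (process(A)): A:[] B:[pong] C:[ping] D:[data]
After 14 (send(from=A, to=D, msg='final')): A:[] B:[pong] C:[ping] D:[data,final]
After 15 (process(D)): A:[] B:[pong] C:[ping] D:[final]

Answer: data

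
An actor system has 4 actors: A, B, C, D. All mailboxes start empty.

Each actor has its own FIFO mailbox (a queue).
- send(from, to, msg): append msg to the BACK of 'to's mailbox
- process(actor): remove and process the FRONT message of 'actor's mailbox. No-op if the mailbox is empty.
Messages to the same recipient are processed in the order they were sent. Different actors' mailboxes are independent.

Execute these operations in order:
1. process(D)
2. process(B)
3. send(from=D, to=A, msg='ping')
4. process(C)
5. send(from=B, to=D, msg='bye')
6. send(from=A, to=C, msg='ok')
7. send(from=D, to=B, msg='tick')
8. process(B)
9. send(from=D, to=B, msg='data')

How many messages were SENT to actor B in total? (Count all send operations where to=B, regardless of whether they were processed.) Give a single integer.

After 1 (process(D)): A:[] B:[] C:[] D:[]
After 2 (process(B)): A:[] B:[] C:[] D:[]
After 3 (send(from=D, to=A, msg='ping')): A:[ping] B:[] C:[] D:[]
After 4 (process(C)): A:[ping] B:[] C:[] D:[]
After 5 (send(from=B, to=D, msg='bye')): A:[ping] B:[] C:[] D:[bye]
After 6 (send(from=A, to=C, msg='ok')): A:[ping] B:[] C:[ok] D:[bye]
After 7 (send(from=D, to=B, msg='tick')): A:[ping] B:[tick] C:[ok] D:[bye]
After 8 (process(B)): A:[ping] B:[] C:[ok] D:[bye]
After 9 (send(from=D, to=B, msg='data')): A:[ping] B:[data] C:[ok] D:[bye]

Answer: 2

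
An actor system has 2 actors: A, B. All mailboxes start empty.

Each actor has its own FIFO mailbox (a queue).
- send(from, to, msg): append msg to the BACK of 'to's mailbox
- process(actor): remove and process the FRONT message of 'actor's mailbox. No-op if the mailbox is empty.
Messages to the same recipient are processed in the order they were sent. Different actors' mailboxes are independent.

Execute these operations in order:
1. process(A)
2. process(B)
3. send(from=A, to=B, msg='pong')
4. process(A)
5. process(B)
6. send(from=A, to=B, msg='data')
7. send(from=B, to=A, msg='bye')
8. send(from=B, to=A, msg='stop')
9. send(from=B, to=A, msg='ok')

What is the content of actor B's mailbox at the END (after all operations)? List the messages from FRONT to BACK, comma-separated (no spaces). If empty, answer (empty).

Answer: data

Derivation:
After 1 (process(A)): A:[] B:[]
After 2 (process(B)): A:[] B:[]
After 3 (send(from=A, to=B, msg='pong')): A:[] B:[pong]
After 4 (process(A)): A:[] B:[pong]
After 5 (process(B)): A:[] B:[]
After 6 (send(from=A, to=B, msg='data')): A:[] B:[data]
After 7 (send(from=B, to=A, msg='bye')): A:[bye] B:[data]
After 8 (send(from=B, to=A, msg='stop')): A:[bye,stop] B:[data]
After 9 (send(from=B, to=A, msg='ok')): A:[bye,stop,ok] B:[data]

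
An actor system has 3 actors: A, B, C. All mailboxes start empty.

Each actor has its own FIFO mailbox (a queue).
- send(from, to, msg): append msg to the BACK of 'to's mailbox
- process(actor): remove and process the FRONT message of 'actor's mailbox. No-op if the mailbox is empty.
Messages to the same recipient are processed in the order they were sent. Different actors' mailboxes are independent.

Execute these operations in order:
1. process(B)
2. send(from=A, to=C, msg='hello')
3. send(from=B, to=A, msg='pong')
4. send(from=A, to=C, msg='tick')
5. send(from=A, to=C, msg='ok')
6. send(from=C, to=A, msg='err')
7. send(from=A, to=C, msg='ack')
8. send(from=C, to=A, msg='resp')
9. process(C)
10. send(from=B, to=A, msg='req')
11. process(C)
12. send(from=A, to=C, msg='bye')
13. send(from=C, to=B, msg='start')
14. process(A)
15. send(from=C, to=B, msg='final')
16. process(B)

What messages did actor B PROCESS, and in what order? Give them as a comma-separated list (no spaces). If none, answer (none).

Answer: start

Derivation:
After 1 (process(B)): A:[] B:[] C:[]
After 2 (send(from=A, to=C, msg='hello')): A:[] B:[] C:[hello]
After 3 (send(from=B, to=A, msg='pong')): A:[pong] B:[] C:[hello]
After 4 (send(from=A, to=C, msg='tick')): A:[pong] B:[] C:[hello,tick]
After 5 (send(from=A, to=C, msg='ok')): A:[pong] B:[] C:[hello,tick,ok]
After 6 (send(from=C, to=A, msg='err')): A:[pong,err] B:[] C:[hello,tick,ok]
After 7 (send(from=A, to=C, msg='ack')): A:[pong,err] B:[] C:[hello,tick,ok,ack]
After 8 (send(from=C, to=A, msg='resp')): A:[pong,err,resp] B:[] C:[hello,tick,ok,ack]
After 9 (process(C)): A:[pong,err,resp] B:[] C:[tick,ok,ack]
After 10 (send(from=B, to=A, msg='req')): A:[pong,err,resp,req] B:[] C:[tick,ok,ack]
After 11 (process(C)): A:[pong,err,resp,req] B:[] C:[ok,ack]
After 12 (send(from=A, to=C, msg='bye')): A:[pong,err,resp,req] B:[] C:[ok,ack,bye]
After 13 (send(from=C, to=B, msg='start')): A:[pong,err,resp,req] B:[start] C:[ok,ack,bye]
After 14 (process(A)): A:[err,resp,req] B:[start] C:[ok,ack,bye]
After 15 (send(from=C, to=B, msg='final')): A:[err,resp,req] B:[start,final] C:[ok,ack,bye]
After 16 (process(B)): A:[err,resp,req] B:[final] C:[ok,ack,bye]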